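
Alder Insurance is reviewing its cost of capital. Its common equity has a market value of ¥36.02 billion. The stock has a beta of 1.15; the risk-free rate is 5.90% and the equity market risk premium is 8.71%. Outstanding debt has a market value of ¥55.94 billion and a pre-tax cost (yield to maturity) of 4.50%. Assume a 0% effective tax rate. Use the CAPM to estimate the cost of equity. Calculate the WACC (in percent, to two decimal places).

8.97%

Cost of equity via CAPM: Re = 5.9% + 1.15 × 8.71% = 15.9165%.
Total capital V = 36.02 + 55.94 = 91.96.
Equity: weight = 36.02/91.96 = 0.3917; cost = 15.9165%.
Debt: weight = 55.94/91.96 = 0.6083; after-tax cost = 4.5% × (1 − 0%) = 4.5000%.
WACC = 0.3917 × 15.9165% + 0.6083 × 4.5000% = 8.9718%.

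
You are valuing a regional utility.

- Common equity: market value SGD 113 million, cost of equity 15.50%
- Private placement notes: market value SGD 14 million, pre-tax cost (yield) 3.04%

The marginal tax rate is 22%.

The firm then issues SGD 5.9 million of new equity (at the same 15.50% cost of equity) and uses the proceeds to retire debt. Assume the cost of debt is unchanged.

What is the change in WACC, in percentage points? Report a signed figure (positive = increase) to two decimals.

Current WACC:
Total capital V = 113 + 14 = 127.
Equity: weight = 113/127 = 0.8898; cost = 15.5%.
Private placement notes: weight = 14/127 = 0.1102; after-tax cost = 3.04% × (1 − 22%) = 2.3712%.
WACC = 0.8898 × 15.5000% + 0.1102 × 2.3712% = 14.0527%.
After the change:
Total capital V = 118.9 + 8.1 = 127.
Equity: weight = 118.9/127 = 0.9362; cost = 15.5%.
Private placement notes: weight = 8.1/127 = 0.0638; after-tax cost = 3.04% × (1 − 22%) = 2.3712%.
WACC = 0.9362 × 15.5000% + 0.0638 × 2.3712% = 14.6627%.
Change in WACC = 14.6627% − 14.0527% = 0.6099 pp.

+0.61 pp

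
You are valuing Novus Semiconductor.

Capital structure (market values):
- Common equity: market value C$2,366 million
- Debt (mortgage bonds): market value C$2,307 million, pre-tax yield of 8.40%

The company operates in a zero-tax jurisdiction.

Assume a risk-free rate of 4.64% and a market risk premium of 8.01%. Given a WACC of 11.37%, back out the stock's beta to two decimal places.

Total capital V = 2366 + 2307 = 4673.
Equity weight = 2366/4673 = 0.5063.
Mortgage bonds weight = 2307/4673 = 0.4937.
Debt contribution = 0.4937 × 8.4% × (1 − 0%) = 4.1470%.
Required equity contribution = 11.37% − 4.1470% = 7.2230%  ⇒  Re = 14.2659%.
CAPM: 14.2659% = 4.64% + β × 8.01%  ⇒  β = 1.2017.

1.20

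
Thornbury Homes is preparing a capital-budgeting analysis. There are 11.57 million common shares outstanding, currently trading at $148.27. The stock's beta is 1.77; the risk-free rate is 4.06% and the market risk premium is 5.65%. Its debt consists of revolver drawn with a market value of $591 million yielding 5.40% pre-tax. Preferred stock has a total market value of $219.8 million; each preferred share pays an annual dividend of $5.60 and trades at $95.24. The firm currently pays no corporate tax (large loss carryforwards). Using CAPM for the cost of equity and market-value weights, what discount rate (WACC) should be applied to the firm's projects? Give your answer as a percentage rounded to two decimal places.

Cost of equity via CAPM: Re = 4.06% + 1.77 × 5.65% = 14.0605%.
Cost of preferred: Rp = 5.6 / 95.24 = 5.8799%.
Market value of equity E = 148.27 × 11.57m = 1715.4839m.
Total capital V = 1715.4839 + 219.8 + 591 = 2526.2839.
Equity: weight = 1715.4839/2526.2839 = 0.6791; cost = 14.0605%.
Preferred: weight = 219.8/2526.2839 = 0.0870; cost = 5.8799%.
Revolver drawn: weight = 591/2526.2839 = 0.2339; after-tax cost = 5.4% × (1 − 0%) = 5.4000%.
WACC = 0.6791 × 14.0605% + 0.0870 × 5.8799% + 0.2339 × 5.4000% = 11.3227%.

11.32%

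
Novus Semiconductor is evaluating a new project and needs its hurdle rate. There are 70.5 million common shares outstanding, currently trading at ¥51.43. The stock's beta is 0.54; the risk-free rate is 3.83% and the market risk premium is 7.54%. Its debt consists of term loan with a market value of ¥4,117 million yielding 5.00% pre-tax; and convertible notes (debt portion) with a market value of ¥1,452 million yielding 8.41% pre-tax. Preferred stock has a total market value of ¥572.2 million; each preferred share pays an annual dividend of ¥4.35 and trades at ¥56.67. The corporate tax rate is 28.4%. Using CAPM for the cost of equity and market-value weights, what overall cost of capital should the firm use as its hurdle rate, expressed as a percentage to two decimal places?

5.79%

Cost of equity via CAPM: Re = 3.83% + 0.54 × 7.54% = 7.9016%.
Cost of preferred: Rp = 4.35 / 56.67 = 7.6760%.
Market value of equity E = 51.43 × 70.5m = 3625.815m.
Total capital V = 3625.815 + 572.2 + 4117 + 1452 = 9767.015.
Equity: weight = 3625.815/9767.015 = 0.3712; cost = 7.9016%.
Preferred: weight = 572.2/9767.015 = 0.0586; cost = 7.676%.
Term loan: weight = 4117/9767.015 = 0.4215; after-tax cost = 5% × (1 − 28.4%) = 3.5800%.
Convertible notes (debt portion): weight = 1452/9767.015 = 0.1487; after-tax cost = 8.41% × (1 − 28.4%) = 6.0216%.
WACC = 0.3712 × 7.9016% + 0.0586 × 7.6760% + 0.4215 × 3.5800% + 0.1487 × 6.0216% = 5.7872%.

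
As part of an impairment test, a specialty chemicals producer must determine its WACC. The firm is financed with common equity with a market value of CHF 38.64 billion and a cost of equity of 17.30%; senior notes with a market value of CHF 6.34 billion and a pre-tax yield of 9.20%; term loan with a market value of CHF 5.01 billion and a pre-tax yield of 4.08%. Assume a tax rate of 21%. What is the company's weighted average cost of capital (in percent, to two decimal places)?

Total capital V = 38.64 + 6.34 + 5.01 = 49.99.
Equity: weight = 38.64/49.99 = 0.7730; cost = 17.3%.
Senior notes: weight = 6.34/49.99 = 0.1268; after-tax cost = 9.2% × (1 − 21%) = 7.2680%.
Term loan: weight = 5.01/49.99 = 0.1002; after-tax cost = 4.08% × (1 − 21%) = 3.2232%.
WACC = 0.7730 × 17.3000% + 0.1268 × 7.2680% + 0.1002 × 3.2232% = 14.6169%.

14.62%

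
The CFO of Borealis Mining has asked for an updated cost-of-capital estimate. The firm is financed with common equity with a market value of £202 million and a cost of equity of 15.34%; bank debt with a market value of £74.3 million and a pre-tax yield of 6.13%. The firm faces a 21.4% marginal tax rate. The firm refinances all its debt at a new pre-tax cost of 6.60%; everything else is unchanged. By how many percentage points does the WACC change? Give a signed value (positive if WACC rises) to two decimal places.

+0.10 pp

Current WACC:
Total capital V = 202 + 74.3 = 276.3.
Equity: weight = 202/276.3 = 0.7311; cost = 15.34%.
Bank debt: weight = 74.3/276.3 = 0.2689; after-tax cost = 6.13% × (1 − 21.4%) = 4.8182%.
WACC = 0.7311 × 15.3400% + 0.2689 × 4.8182% = 12.5106%.
After the change:
Total capital V = 202 + 74.3 = 276.3.
Equity: weight = 202/276.3 = 0.7311; cost = 15.34%.
Bank debt: weight = 74.3/276.3 = 0.2689; after-tax cost = 6.6% × (1 − 21.4%) = 5.1876%.
WACC = 0.7311 × 15.3400% + 0.2689 × 5.1876% = 12.6099%.
Change in WACC = 12.6099% − 12.5106% = 0.0993 pp.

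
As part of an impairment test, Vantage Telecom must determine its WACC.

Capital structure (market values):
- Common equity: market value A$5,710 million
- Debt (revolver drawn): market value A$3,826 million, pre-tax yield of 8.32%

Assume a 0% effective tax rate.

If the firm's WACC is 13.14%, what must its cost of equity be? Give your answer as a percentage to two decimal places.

16.37%

Total capital V = 5710 + 3826 = 9536.
Equity weight = 5710/9536 = 0.5988.
Revolver drawn weight = 3826/9536 = 0.4012.
Debt contribution = 0.4012 × 8.32% × (1 − 0%) = 3.3381%.
Required equity contribution = 13.14% − 3.3381% = 9.8019%.
Re = 9.8019% / 0.5988 = 16.3697%.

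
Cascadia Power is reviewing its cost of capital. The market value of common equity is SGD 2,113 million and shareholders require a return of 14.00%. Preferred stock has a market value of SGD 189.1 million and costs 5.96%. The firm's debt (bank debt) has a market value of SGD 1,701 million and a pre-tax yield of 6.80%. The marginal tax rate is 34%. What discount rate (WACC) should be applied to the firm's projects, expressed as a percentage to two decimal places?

Total capital V = 2113 + 189.1 + 1701 = 4003.1.
Equity: weight = 2113/4003.1 = 0.5278; cost = 14%.
Preferred: weight = 189.1/4003.1 = 0.0472; cost = 5.96%.
Bank debt: weight = 1701/4003.1 = 0.4249; after-tax cost = 6.8% × (1 − 34%) = 4.4880%.
WACC = 0.5278 × 14.0000% + 0.0472 × 5.9600% + 0.4249 × 4.4880% = 9.5784%.

9.58%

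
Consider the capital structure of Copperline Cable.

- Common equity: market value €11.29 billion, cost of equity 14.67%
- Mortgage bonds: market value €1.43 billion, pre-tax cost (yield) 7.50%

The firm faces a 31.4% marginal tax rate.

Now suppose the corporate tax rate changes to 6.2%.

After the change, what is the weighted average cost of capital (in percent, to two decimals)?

After the change:
Total capital V = 11.29 + 1.43 = 12.72.
Equity: weight = 11.29/12.72 = 0.8876; cost = 14.67%.
Mortgage bonds: weight = 1.43/12.72 = 0.1124; after-tax cost = 7.5% × (1 − 6.2%) = 7.0350%.
WACC = 0.8876 × 14.6700% + 0.1124 × 7.0350% = 13.8117%.

13.81%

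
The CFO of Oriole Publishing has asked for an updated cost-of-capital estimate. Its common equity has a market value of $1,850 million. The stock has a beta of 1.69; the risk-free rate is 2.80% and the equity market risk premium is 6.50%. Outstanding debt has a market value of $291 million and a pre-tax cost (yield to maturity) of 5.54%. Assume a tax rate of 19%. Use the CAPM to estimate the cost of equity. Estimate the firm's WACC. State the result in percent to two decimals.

12.52%

Cost of equity via CAPM: Re = 2.8% + 1.69 × 6.5% = 13.7850%.
Total capital V = 1850 + 291 = 2141.
Equity: weight = 1850/2141 = 0.8641; cost = 13.785%.
Debt: weight = 291/2141 = 0.1359; after-tax cost = 5.54% × (1 − 19%) = 4.4874%.
WACC = 0.8641 × 13.7850% + 0.1359 × 4.4874% = 12.5213%.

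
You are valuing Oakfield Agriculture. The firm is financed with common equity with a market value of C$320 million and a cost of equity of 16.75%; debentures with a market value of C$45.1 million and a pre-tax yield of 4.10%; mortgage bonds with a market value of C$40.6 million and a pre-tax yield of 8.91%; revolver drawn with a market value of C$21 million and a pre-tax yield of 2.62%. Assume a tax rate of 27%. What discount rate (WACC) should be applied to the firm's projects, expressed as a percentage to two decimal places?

13.59%

Total capital V = 320 + 45.1 + 40.6 + 21 = 426.7.
Equity: weight = 320/426.7 = 0.7499; cost = 16.75%.
Debentures: weight = 45.1/426.7 = 0.1057; after-tax cost = 4.1% × (1 − 27%) = 2.9930%.
Mortgage bonds: weight = 40.6/426.7 = 0.0951; after-tax cost = 8.91% × (1 − 27%) = 6.5043%.
Revolver drawn: weight = 21/426.7 = 0.0492; after-tax cost = 2.62% × (1 − 27%) = 1.9126%.
WACC = 0.7499 × 16.7500% + 0.1057 × 2.9930% + 0.0951 × 6.5043% + 0.0492 × 1.9126% = 13.5909%.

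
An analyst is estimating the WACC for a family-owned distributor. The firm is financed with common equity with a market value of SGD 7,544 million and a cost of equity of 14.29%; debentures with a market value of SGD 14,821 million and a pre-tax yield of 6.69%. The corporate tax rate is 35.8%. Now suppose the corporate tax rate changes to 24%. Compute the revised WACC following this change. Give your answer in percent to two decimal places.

After the change:
Total capital V = 7544 + 14821 = 22365.
Equity: weight = 7544/22365 = 0.3373; cost = 14.29%.
Debentures: weight = 14821/22365 = 0.6627; after-tax cost = 6.69% × (1 − 24%) = 5.0844%.
WACC = 0.3373 × 14.2900% + 0.6627 × 5.0844% = 8.1896%.

8.19%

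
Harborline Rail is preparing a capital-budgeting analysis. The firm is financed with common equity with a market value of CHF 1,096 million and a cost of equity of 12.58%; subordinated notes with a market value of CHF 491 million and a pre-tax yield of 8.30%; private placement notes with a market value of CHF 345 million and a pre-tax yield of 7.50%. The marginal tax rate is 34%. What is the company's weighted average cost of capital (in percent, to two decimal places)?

9.41%

Total capital V = 1096 + 491 + 345 = 1932.
Equity: weight = 1096/1932 = 0.5673; cost = 12.58%.
Subordinated notes: weight = 491/1932 = 0.2541; after-tax cost = 8.3% × (1 − 34%) = 5.4780%.
Private placement notes: weight = 345/1932 = 0.1786; after-tax cost = 7.5% × (1 − 34%) = 4.9500%.
WACC = 0.5673 × 12.5800% + 0.2541 × 5.4780% + 0.1786 × 4.9500% = 9.4126%.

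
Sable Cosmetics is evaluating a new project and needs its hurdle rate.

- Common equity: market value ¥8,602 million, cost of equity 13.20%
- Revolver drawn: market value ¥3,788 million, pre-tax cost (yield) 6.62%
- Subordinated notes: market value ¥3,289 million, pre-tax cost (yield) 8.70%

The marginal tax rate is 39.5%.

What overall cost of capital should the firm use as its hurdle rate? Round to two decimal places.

9.31%

Total capital V = 8602 + 3788 + 3289 = 15679.
Equity: weight = 8602/15679 = 0.5486; cost = 13.2%.
Revolver drawn: weight = 3788/15679 = 0.2416; after-tax cost = 6.62% × (1 − 39.5%) = 4.0051%.
Subordinated notes: weight = 3289/15679 = 0.2098; after-tax cost = 8.7% × (1 − 39.5%) = 5.2635%.
WACC = 0.5486 × 13.2000% + 0.2416 × 4.0051% + 0.2098 × 5.2635% = 9.3137%.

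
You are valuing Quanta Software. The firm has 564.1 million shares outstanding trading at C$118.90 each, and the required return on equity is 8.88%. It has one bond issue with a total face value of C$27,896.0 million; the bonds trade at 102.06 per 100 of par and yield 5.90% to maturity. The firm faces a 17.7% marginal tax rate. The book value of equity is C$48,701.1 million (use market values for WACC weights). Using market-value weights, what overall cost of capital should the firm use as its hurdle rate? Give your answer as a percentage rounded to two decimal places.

Market value of equity E = 118.9 × 564.1m = 67071.49m. Market value of debt D = 27896m × 102.06/100 = 28470.6576m.
Total capital V = 67071.49 + 28470.6576 = 95542.1476.
Equity: weight = 67071.49/95542.1476 = 0.7020; cost = 8.88%.
Bonds outstanding: weight = 28470.6576/95542.1476 = 0.2980; after-tax cost = 5.9% × (1 − 17.7%) = 4.8557%.
WACC = 0.7020 × 8.8800% + 0.2980 × 4.8557% = 7.6808%.

7.68%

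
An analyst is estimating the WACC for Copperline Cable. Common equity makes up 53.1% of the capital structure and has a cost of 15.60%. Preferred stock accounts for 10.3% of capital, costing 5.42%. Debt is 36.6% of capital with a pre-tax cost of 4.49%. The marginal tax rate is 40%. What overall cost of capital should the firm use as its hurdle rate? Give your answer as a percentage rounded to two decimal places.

After-tax cost of debt = 4.49% × (1 − 40%) = 2.6940%.
WACC = 0.531 × 15.6000% + 0.103 × 5.4200% + 0.366 × 2.6940% = 9.8279%.

9.83%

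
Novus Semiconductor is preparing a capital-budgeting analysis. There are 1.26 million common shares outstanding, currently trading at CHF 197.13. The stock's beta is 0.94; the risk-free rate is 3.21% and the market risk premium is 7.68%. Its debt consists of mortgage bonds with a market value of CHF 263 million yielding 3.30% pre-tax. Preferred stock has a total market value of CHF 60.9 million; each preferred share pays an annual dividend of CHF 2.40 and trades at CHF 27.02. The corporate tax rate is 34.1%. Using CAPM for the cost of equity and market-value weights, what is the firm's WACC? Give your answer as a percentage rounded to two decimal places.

6.47%

Cost of equity via CAPM: Re = 3.21% + 0.94 × 7.68% = 10.4292%.
Cost of preferred: Rp = 2.4 / 27.02 = 8.8823%.
Market value of equity E = 197.13 × 1.26m = 248.3838m.
Total capital V = 248.3838 + 60.9 + 263 = 572.2838.
Equity: weight = 248.3838/572.2838 = 0.4340; cost = 10.4292%.
Preferred: weight = 60.9/572.2838 = 0.1064; cost = 8.8823%.
Mortgage bonds: weight = 263/572.2838 = 0.4596; after-tax cost = 3.3% × (1 − 34.1%) = 2.1747%.
WACC = 0.4340 × 10.4292% + 0.1064 × 8.8823% + 0.4596 × 2.1747% = 6.4711%.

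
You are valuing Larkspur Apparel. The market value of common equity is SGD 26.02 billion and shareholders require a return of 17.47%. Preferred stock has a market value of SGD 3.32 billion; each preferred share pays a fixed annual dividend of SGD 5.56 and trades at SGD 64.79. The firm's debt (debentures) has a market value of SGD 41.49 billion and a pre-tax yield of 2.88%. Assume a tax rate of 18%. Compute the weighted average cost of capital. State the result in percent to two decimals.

Cost of preferred: Rp = 5.56 / 64.79 = 8.5816%.
Total capital V = 26.02 + 3.32 + 41.49 = 70.83.
Equity: weight = 26.02/70.83 = 0.3674; cost = 17.47%.
Preferred: weight = 3.32/70.83 = 0.0469; cost = 8.5816%.
Debentures: weight = 41.49/70.83 = 0.5858; after-tax cost = 2.88% × (1 − 18%) = 2.3616%.
WACC = 0.3674 × 17.4700% + 0.0469 × 8.5816% + 0.5858 × 2.3616% = 8.2033%.

8.20%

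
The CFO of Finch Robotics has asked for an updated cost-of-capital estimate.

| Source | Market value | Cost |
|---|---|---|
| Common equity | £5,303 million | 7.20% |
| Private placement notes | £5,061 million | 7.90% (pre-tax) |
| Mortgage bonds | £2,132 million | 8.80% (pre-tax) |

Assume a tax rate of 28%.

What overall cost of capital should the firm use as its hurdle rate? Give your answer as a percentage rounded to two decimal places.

Total capital V = 5303 + 5061 + 2132 = 12496.
Equity: weight = 5303/12496 = 0.4244; cost = 7.2%.
Private placement notes: weight = 5061/12496 = 0.4050; after-tax cost = 7.9% × (1 − 28%) = 5.6880%.
Mortgage bonds: weight = 2132/12496 = 0.1706; after-tax cost = 8.8% × (1 − 28%) = 6.3360%.
WACC = 0.4244 × 7.2000% + 0.4050 × 5.6880% + 0.1706 × 6.3360% = 6.4402%.

6.44%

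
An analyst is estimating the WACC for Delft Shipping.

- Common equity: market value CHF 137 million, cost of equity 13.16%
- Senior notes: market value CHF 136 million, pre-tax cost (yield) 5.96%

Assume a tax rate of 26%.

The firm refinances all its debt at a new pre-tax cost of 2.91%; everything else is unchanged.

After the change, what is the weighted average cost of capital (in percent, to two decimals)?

After the change:
Total capital V = 137 + 136 = 273.
Equity: weight = 137/273 = 0.5018; cost = 13.16%.
Senior notes: weight = 136/273 = 0.4982; after-tax cost = 2.91% × (1 − 26%) = 2.1534%.
WACC = 0.5018 × 13.1600% + 0.4982 × 2.1534% = 7.6769%.

7.68%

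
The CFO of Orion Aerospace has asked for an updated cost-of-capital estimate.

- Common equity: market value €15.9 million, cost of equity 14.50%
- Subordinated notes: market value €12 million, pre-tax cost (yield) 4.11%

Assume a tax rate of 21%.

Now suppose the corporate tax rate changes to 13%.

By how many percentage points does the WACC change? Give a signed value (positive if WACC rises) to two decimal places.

Current WACC:
Total capital V = 15.9 + 12 = 27.9.
Equity: weight = 15.9/27.9 = 0.5699; cost = 14.5%.
Subordinated notes: weight = 12/27.9 = 0.4301; after-tax cost = 4.11% × (1 − 21%) = 3.2469%.
WACC = 0.5699 × 14.5000% + 0.4301 × 3.2469% = 9.6600%.
After the change:
Total capital V = 15.9 + 12 = 27.9.
Equity: weight = 15.9/27.9 = 0.5699; cost = 14.5%.
Subordinated notes: weight = 12/27.9 = 0.4301; after-tax cost = 4.11% × (1 − 13%) = 3.5757%.
WACC = 0.5699 × 14.5000% + 0.4301 × 3.5757% = 9.8014%.
Change in WACC = 9.8014% − 9.6600% = 0.1414 pp.

+0.14 pp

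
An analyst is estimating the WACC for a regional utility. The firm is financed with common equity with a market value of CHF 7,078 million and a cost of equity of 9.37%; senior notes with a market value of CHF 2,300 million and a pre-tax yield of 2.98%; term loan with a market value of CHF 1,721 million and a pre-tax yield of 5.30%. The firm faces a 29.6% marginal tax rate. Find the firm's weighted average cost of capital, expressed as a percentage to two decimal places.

6.99%

Total capital V = 7078 + 2300 + 1721 = 11099.
Equity: weight = 7078/11099 = 0.6377; cost = 9.37%.
Senior notes: weight = 2300/11099 = 0.2072; after-tax cost = 2.98% × (1 − 29.6%) = 2.0979%.
Term loan: weight = 1721/11099 = 0.1551; after-tax cost = 5.3% × (1 − 29.6%) = 3.7312%.
WACC = 0.6377 × 9.3700% + 0.2072 × 2.0979% + 0.1551 × 3.7312% = 6.9887%.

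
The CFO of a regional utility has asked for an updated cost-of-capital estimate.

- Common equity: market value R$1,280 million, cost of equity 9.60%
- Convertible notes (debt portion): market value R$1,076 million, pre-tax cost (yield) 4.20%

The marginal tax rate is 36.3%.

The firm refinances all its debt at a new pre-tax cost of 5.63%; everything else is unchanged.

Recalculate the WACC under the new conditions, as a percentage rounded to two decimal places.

After the change:
Total capital V = 1280 + 1076 = 2356.
Equity: weight = 1280/2356 = 0.5433; cost = 9.6%.
Convertible notes (debt portion): weight = 1076/2356 = 0.4567; after-tax cost = 5.63% × (1 − 36.3%) = 3.5863%.
WACC = 0.5433 × 9.6000% + 0.4567 × 3.5863% = 6.8535%.

6.85%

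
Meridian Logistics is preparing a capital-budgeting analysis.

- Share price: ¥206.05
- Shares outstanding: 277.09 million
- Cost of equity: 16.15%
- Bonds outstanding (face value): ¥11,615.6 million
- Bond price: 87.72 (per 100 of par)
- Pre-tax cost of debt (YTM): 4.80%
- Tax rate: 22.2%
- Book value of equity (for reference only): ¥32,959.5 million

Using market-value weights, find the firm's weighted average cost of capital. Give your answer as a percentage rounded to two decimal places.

Market value of equity E = 206.05 × 277.09m = 57094.3945m. Market value of debt D = 11615.6m × 87.72/100 = 10189.20432m.
Total capital V = 57094.3945 + 10189.20432 = 67283.59882.
Equity: weight = 57094.3945/67283.59882 = 0.8486; cost = 16.15%.
Bonds outstanding: weight = 10189.20432/67283.59882 = 0.1514; after-tax cost = 4.8% × (1 − 22.2%) = 3.7344%.
WACC = 0.8486 × 16.1500% + 0.1514 × 3.7344% = 14.2698%.

14.27%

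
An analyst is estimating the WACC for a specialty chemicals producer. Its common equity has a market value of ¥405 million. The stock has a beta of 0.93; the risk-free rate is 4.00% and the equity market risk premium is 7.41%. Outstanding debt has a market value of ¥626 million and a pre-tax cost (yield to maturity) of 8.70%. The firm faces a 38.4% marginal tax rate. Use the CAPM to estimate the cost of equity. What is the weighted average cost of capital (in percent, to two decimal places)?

Cost of equity via CAPM: Re = 4.0% + 0.93 × 7.41% = 10.8913%.
Total capital V = 405 + 626 = 1031.
Equity: weight = 405/1031 = 0.3928; cost = 10.8913%.
Debt: weight = 626/1031 = 0.6072; after-tax cost = 8.7% × (1 − 38.4%) = 5.3592%.
WACC = 0.3928 × 10.8913% + 0.6072 × 5.3592% = 7.5323%.

7.53%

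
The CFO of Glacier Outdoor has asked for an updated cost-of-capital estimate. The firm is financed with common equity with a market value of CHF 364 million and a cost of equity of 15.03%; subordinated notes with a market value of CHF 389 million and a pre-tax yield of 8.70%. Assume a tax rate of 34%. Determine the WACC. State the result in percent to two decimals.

10.23%

Total capital V = 364 + 389 = 753.
Equity: weight = 364/753 = 0.4834; cost = 15.03%.
Subordinated notes: weight = 389/753 = 0.5166; after-tax cost = 8.7% × (1 − 34%) = 5.7420%.
WACC = 0.4834 × 15.0300% + 0.5166 × 5.7420% = 10.2318%.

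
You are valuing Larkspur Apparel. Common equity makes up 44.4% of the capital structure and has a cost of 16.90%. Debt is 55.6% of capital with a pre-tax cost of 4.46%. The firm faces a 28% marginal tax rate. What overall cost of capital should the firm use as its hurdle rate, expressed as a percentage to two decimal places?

9.29%

After-tax cost of debt = 4.46% × (1 − 28%) = 3.2112%.
WACC = 0.444 × 16.9000% + 0.556 × 3.2112% = 9.2890%.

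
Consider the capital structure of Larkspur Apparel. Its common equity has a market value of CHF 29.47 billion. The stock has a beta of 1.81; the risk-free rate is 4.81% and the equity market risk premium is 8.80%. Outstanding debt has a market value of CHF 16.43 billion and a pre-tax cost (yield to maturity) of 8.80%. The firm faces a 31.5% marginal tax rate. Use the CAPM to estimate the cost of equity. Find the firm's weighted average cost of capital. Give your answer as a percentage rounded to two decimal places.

Cost of equity via CAPM: Re = 4.81% + 1.81 × 8.8% = 20.7380%.
Total capital V = 29.47 + 16.43 = 45.9.
Equity: weight = 29.47/45.9 = 0.6420; cost = 20.738%.
Debt: weight = 16.43/45.9 = 0.3580; after-tax cost = 8.8% × (1 − 31.5%) = 6.0280%.
WACC = 0.6420 × 20.7380% + 0.3580 × 6.0280% = 15.4725%.

15.47%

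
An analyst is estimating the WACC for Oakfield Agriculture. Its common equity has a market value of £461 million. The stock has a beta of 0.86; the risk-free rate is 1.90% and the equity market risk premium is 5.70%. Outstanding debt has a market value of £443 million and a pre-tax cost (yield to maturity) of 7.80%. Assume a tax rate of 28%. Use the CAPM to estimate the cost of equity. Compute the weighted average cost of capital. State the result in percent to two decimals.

Cost of equity via CAPM: Re = 1.9% + 0.86 × 5.7% = 6.8020%.
Total capital V = 461 + 443 = 904.
Equity: weight = 461/904 = 0.5100; cost = 6.802%.
Debt: weight = 443/904 = 0.4900; after-tax cost = 7.8% × (1 − 28%) = 5.6160%.
WACC = 0.5100 × 6.8020% + 0.4900 × 5.6160% = 6.2208%.

6.22%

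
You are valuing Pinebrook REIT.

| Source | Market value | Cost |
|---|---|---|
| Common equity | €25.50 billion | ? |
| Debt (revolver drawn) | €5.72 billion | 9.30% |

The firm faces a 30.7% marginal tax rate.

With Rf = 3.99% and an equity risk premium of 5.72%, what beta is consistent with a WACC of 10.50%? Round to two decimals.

1.30

Total capital V = 25.5 + 5.72 = 31.22.
Equity weight = 25.5/31.22 = 0.8168.
Revolver drawn weight = 5.72/31.22 = 0.1832.
Debt contribution = 0.1832 × 9.3% × (1 − 30.7%) = 1.1808%.
Required equity contribution = 10.5% − 1.1808% = 9.3192%  ⇒  Re = 11.4096%.
CAPM: 11.4096% = 3.99% + β × 5.72%  ⇒  β = 1.2971.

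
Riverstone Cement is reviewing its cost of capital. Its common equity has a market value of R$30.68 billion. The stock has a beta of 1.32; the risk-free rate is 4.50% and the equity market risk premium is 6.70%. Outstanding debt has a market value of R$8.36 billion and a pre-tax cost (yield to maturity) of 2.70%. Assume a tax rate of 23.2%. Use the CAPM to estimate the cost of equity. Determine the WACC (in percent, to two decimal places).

10.93%

Cost of equity via CAPM: Re = 4.5% + 1.32 × 6.7% = 13.3440%.
Total capital V = 30.68 + 8.36 = 39.04.
Equity: weight = 30.68/39.04 = 0.7859; cost = 13.344%.
Debt: weight = 8.36/39.04 = 0.2141; after-tax cost = 2.7% × (1 − 23.2%) = 2.0736%.
WACC = 0.7859 × 13.3440% + 0.2141 × 2.0736% = 10.9306%.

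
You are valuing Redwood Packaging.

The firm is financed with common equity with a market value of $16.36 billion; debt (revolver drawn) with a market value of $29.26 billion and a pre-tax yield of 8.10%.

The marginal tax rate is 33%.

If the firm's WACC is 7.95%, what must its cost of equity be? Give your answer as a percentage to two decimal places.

Total capital V = 16.36 + 29.26 = 45.62.
Equity weight = 16.36/45.62 = 0.3586.
Revolver drawn weight = 29.26/45.62 = 0.6414.
Debt contribution = 0.6414 × 8.1% × (1 − 33%) = 3.4808%.
Required equity contribution = 7.95% − 3.4808% = 4.4692%.
Re = 4.4692% / 0.3586 = 12.4624%.

12.46%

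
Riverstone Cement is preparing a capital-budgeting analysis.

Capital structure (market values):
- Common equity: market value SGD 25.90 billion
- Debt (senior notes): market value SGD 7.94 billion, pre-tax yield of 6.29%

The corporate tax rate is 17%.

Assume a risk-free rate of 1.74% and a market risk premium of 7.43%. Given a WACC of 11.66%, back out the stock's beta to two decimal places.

Total capital V = 25.9 + 7.94 = 33.84.
Equity weight = 25.9/33.84 = 0.7654.
Senior notes weight = 7.94/33.84 = 0.2346.
Debt contribution = 0.2346 × 6.29% × (1 − 17%) = 1.2250%.
Required equity contribution = 11.66% − 1.2250% = 10.4350%  ⇒  Re = 13.6341%.
CAPM: 13.6341% = 1.74% + β × 7.43%  ⇒  β = 1.6008.

1.60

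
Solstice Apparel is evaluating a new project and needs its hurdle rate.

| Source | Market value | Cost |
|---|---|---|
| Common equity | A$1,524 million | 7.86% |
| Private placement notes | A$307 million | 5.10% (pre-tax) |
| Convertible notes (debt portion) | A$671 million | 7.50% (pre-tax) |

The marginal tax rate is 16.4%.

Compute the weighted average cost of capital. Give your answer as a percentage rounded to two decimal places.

6.99%

Total capital V = 1524 + 307 + 671 = 2502.
Equity: weight = 1524/2502 = 0.6091; cost = 7.86%.
Private placement notes: weight = 307/2502 = 0.1227; after-tax cost = 5.1% × (1 − 16.4%) = 4.2636%.
Convertible notes (debt portion): weight = 671/2502 = 0.2682; after-tax cost = 7.5% × (1 − 16.4%) = 6.2700%.
WACC = 0.6091 × 7.8600% + 0.1227 × 4.2636% + 0.2682 × 6.2700% = 6.9923%.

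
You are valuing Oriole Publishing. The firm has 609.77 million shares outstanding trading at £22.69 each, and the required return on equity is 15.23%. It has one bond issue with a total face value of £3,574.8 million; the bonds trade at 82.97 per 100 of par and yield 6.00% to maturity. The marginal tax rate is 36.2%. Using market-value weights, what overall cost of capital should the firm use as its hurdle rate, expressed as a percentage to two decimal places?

Market value of equity E = 22.69 × 609.77m = 13835.6813m. Market value of debt D = 3574.8m × 82.97/100 = 2966.01156m.
Total capital V = 13835.6813 + 2966.01156 = 16801.69286.
Equity: weight = 13835.6813/16801.69286 = 0.8235; cost = 15.23%.
Bonds outstanding: weight = 2966.01156/16801.69286 = 0.1765; after-tax cost = 6% × (1 − 36.2%) = 3.8280%.
WACC = 0.8235 × 15.2300% + 0.1765 × 3.8280% = 13.2172%.

13.22%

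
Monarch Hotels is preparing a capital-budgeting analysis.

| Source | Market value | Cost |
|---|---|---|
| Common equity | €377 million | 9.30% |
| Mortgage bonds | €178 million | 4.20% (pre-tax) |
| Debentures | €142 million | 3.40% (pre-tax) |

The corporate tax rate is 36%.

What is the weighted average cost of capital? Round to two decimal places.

6.16%

Total capital V = 377 + 178 + 142 = 697.
Equity: weight = 377/697 = 0.5409; cost = 9.3%.
Mortgage bonds: weight = 178/697 = 0.2554; after-tax cost = 4.2% × (1 − 36%) = 2.6880%.
Debentures: weight = 142/697 = 0.2037; after-tax cost = 3.4% × (1 − 36%) = 2.1760%.
WACC = 0.5409 × 9.3000% + 0.2554 × 2.6880% + 0.2037 × 2.1760% = 6.1601%.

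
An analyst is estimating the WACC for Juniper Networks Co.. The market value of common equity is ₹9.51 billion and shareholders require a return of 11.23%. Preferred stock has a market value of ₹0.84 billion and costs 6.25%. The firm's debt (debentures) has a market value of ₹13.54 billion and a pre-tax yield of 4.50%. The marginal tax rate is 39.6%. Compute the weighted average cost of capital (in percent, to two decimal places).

Total capital V = 9.51 + 0.84 + 13.54 = 23.89.
Equity: weight = 9.51/23.89 = 0.3981; cost = 11.23%.
Preferred: weight = 0.84/23.89 = 0.0352; cost = 6.25%.
Debentures: weight = 13.54/23.89 = 0.5668; after-tax cost = 4.5% × (1 − 39.6%) = 2.7180%.
WACC = 0.3981 × 11.2300% + 0.0352 × 6.2500% + 0.5668 × 2.7180% = 6.2306%.

6.23%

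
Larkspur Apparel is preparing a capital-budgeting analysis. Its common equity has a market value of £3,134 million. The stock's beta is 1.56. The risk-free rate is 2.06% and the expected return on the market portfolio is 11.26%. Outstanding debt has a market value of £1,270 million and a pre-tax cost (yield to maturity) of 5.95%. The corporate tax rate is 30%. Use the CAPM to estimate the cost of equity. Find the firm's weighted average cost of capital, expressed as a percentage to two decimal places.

12.88%

Market risk premium = 11.26% − 2.06% = 9.2%.
Cost of equity via CAPM: Re = 2.06% + 1.56 × 9.2% = 16.4120%.
Total capital V = 3134 + 1270 = 4404.
Equity: weight = 3134/4404 = 0.7116; cost = 16.412%.
Debt: weight = 1270/4404 = 0.2884; after-tax cost = 5.95% × (1 − 30%) = 4.1650%.
WACC = 0.7116 × 16.4120% + 0.2884 × 4.1650% = 12.8803%.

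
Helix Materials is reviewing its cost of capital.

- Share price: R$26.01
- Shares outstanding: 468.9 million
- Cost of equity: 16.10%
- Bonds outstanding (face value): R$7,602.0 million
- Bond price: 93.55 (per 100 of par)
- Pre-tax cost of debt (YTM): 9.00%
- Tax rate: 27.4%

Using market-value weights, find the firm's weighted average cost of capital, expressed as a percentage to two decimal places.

Market value of equity E = 26.01 × 468.9m = 12196.089m. Market value of debt D = 7602m × 93.55/100 = 7111.671m.
Total capital V = 12196.089 + 7111.671 = 19307.76.
Equity: weight = 12196.089/19307.76 = 0.6317; cost = 16.1%.
Bonds outstanding: weight = 7111.671/19307.76 = 0.3683; after-tax cost = 9% × (1 − 27.4%) = 6.5340%.
WACC = 0.6317 × 16.1000% + 0.3683 × 6.5340% = 12.5765%.

12.58%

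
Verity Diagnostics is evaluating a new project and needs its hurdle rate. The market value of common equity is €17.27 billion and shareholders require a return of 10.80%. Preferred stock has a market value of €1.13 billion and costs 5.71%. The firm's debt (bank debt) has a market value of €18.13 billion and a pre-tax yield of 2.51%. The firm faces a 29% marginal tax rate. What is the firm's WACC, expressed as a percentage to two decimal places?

Total capital V = 17.27 + 1.13 + 18.13 = 36.53.
Equity: weight = 17.27/36.53 = 0.4728; cost = 10.8%.
Preferred: weight = 1.13/36.53 = 0.0309; cost = 5.71%.
Bank debt: weight = 18.13/36.53 = 0.4963; after-tax cost = 2.51% × (1 − 29%) = 1.7821%.
WACC = 0.4728 × 10.8000% + 0.0309 × 5.7100% + 0.4963 × 1.7821% = 6.1669%.

6.17%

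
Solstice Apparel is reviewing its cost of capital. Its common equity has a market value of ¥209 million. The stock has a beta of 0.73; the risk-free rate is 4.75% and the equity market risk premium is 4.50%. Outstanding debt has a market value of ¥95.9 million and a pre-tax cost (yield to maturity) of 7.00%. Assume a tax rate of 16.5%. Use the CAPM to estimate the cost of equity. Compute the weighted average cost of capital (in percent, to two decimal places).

7.35%

Cost of equity via CAPM: Re = 4.75% + 0.73 × 4.5% = 8.0350%.
Total capital V = 209 + 95.9 = 304.9.
Equity: weight = 209/304.9 = 0.6855; cost = 8.035%.
Debt: weight = 95.9/304.9 = 0.3145; after-tax cost = 7% × (1 − 16.5%) = 5.8450%.
WACC = 0.6855 × 8.0350% + 0.3145 × 5.8450% = 7.3462%.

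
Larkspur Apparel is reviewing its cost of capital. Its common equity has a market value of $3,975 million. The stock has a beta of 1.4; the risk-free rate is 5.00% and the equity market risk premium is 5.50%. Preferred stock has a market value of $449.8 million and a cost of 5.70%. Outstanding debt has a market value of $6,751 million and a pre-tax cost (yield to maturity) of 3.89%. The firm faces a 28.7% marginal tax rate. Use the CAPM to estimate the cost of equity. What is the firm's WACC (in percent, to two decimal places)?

6.42%

Cost of equity via CAPM: Re = 5.0% + 1.4 × 5.5% = 12.7000%.
Total capital V = 3975 + 449.8 + 6751 = 11175.8.
Equity: weight = 3975/11175.8 = 0.3557; cost = 12.7%.
Preferred: weight = 449.8/11175.8 = 0.0402; cost = 5.7%.
Debt: weight = 6751/11175.8 = 0.6041; after-tax cost = 3.89% × (1 − 28.7%) = 2.7736%.
WACC = 0.3557 × 12.7000% + 0.0402 × 5.7000% + 0.6041 × 2.7736% = 6.4220%.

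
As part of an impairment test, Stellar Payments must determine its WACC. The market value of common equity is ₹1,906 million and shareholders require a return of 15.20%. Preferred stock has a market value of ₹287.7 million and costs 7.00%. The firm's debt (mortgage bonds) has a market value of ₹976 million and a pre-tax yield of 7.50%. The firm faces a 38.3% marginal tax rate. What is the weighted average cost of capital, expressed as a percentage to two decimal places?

Total capital V = 1906 + 287.7 + 976 = 3169.7.
Equity: weight = 1906/3169.7 = 0.6013; cost = 15.2%.
Preferred: weight = 287.7/3169.7 = 0.0908; cost = 7%.
Mortgage bonds: weight = 976/3169.7 = 0.3079; after-tax cost = 7.5% × (1 − 38.3%) = 4.6275%.
WACC = 0.6013 × 15.2000% + 0.0908 × 7.0000% + 0.3079 × 4.6275% = 11.2003%.

11.20%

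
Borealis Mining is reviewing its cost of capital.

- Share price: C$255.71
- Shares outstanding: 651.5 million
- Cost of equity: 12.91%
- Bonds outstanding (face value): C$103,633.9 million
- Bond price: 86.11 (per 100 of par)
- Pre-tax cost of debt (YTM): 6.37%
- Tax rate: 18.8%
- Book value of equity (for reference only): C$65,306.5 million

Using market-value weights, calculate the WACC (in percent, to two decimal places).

Market value of equity E = 255.71 × 651.5m = 166595.065m. Market value of debt D = 103633.9m × 86.11/100 = 89239.15129m.
Total capital V = 166595.065 + 89239.15129 = 255834.21629.
Equity: weight = 166595.065/255834.21629 = 0.6512; cost = 12.91%.
Bonds outstanding: weight = 89239.15129/255834.21629 = 0.3488; after-tax cost = 6.37% × (1 − 18.8%) = 5.1724%.
WACC = 0.6512 × 12.9100% + 0.3488 × 5.1724% = 10.2110%.

10.21%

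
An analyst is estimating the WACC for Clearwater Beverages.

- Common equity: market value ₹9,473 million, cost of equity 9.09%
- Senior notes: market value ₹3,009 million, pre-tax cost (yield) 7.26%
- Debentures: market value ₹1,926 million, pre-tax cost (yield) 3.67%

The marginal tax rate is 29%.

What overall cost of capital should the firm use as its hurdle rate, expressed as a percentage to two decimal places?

Total capital V = 9473 + 3009 + 1926 = 14408.
Equity: weight = 9473/14408 = 0.6575; cost = 9.09%.
Senior notes: weight = 3009/14408 = 0.2088; after-tax cost = 7.26% × (1 − 29%) = 5.1546%.
Debentures: weight = 1926/14408 = 0.1337; after-tax cost = 3.67% × (1 − 29%) = 2.6057%.
WACC = 0.6575 × 9.0900% + 0.2088 × 5.1546% + 0.1337 × 2.6057% = 7.4013%.

7.40%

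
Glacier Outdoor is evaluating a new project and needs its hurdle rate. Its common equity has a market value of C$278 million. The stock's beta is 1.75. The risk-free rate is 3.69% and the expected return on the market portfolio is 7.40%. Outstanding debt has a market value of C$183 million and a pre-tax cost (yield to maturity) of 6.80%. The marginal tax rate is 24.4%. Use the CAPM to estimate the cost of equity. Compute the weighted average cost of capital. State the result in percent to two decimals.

Market risk premium = 7.4% − 3.69% = 3.71%.
Cost of equity via CAPM: Re = 3.69% + 1.75 × 3.71% = 10.1825%.
Total capital V = 278 + 183 = 461.
Equity: weight = 278/461 = 0.6030; cost = 10.1825%.
Debt: weight = 183/461 = 0.3970; after-tax cost = 6.8% × (1 − 24.4%) = 5.1408%.
WACC = 0.6030 × 10.1825% + 0.3970 × 5.1408% = 8.1811%.

8.18%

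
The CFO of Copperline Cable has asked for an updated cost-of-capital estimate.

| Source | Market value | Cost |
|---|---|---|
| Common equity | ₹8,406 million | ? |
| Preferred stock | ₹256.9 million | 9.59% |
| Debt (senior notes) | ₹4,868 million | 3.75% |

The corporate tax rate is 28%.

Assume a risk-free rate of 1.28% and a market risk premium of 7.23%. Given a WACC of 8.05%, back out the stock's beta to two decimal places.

1.36

Total capital V = 8406 + 256.9 + 4868 = 13530.9.
Equity weight = 8406/13530.9 = 0.6212.
Preferred weight = 256.9/13530.9 = 0.0190.
Senior notes weight = 4868/13530.9 = 0.3598.
Debt contribution = 0.3598 × 3.75% × (1 − 28%) = 0.9714%.
Preferred contribution = 0.0190 × 9.59% = 0.1821%.
Required equity contribution = 8.05% − 1.1535% = 6.8965%  ⇒  Re = 11.1012%.
CAPM: 11.1012% = 1.28% + β × 7.23%  ⇒  β = 1.3584.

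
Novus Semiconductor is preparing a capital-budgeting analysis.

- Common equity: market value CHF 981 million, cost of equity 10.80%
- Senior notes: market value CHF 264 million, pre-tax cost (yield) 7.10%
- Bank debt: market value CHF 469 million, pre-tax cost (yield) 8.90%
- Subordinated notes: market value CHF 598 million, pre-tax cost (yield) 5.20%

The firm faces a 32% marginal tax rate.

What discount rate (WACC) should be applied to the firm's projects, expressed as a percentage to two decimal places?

Total capital V = 981 + 264 + 469 + 598 = 2312.
Equity: weight = 981/2312 = 0.4243; cost = 10.8%.
Senior notes: weight = 264/2312 = 0.1142; after-tax cost = 7.1% × (1 − 32%) = 4.8280%.
Bank debt: weight = 469/2312 = 0.2029; after-tax cost = 8.9% × (1 − 32%) = 6.0520%.
Subordinated notes: weight = 598/2312 = 0.2587; after-tax cost = 5.2% × (1 − 32%) = 3.5360%.
WACC = 0.4243 × 10.8000% + 0.1142 × 4.8280% + 0.2029 × 6.0520% + 0.2587 × 3.5360% = 7.2761%.

7.28%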